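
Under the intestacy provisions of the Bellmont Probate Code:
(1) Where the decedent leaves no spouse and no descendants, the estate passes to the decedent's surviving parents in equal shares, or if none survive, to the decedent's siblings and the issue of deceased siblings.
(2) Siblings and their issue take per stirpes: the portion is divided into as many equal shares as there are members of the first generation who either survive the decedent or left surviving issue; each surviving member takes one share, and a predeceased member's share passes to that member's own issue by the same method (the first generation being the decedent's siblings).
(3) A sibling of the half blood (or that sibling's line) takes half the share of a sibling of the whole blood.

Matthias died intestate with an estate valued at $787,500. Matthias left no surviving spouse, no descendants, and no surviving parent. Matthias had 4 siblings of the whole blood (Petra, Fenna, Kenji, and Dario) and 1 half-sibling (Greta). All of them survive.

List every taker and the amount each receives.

Petra: $175,000; Fenna: $175,000; Greta: $87,500; Kenji: $175,000; Dario: $175,000

The entire $787,500 passes to the siblings and their issue.
Counting each half-blood sibling's line as half a unit, there are 9/2 units in $787,500, so one unit is $175,000. Whole-blood lines (Petra, Fenna, Kenji, and Dario) take $175,000 each; half-blood lines (Greta) take $87,500 each.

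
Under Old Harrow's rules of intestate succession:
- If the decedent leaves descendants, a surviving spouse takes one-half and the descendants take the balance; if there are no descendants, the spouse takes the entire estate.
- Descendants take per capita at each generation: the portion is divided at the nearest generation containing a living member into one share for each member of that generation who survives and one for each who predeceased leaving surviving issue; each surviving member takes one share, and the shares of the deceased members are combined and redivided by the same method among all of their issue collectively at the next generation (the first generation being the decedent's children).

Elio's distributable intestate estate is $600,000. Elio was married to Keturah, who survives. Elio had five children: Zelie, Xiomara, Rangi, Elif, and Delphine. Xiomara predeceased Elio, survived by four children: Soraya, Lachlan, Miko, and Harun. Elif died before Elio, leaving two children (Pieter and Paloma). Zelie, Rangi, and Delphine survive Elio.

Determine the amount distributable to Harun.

Harun receives $20,000.

Keturah takes one-half of $600,000 = $300,000. The remaining $300,000 passes to the descendants.
The descendants' portion ($300,000) is divided at the children's generation into 5 shares of $60,000. Zelie, Rangi, and Delphine each take $60,000. The 2 shares of the deceased (Xiomara and Elif) are combined into a pool of $120,000.
That pool ($120,000) is divided at the grandchildren's generation equally among Soraya, Lachlan, Miko, Harun, Pieter, and Paloma: $20,000 each.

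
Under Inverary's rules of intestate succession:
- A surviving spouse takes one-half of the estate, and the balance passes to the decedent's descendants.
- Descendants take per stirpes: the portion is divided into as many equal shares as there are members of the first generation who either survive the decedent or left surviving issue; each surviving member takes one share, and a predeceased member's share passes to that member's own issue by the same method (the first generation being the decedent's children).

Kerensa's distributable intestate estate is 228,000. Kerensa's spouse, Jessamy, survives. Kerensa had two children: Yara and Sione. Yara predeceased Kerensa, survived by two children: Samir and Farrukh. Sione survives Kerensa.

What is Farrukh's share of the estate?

Jessamy takes one-half of 228,000 = 114,000. The remaining 114,000 passes to the descendants.
The descendants' portion (114,000) is divided into 2 shares of 57,000: Sione takes 57,000; Yara's 57,000 share passes to Yara's issue.
Yara's share (57,000) is divided into 2 shares of 28,500: Samir and Farrukh each take 28,500.

Farrukh receives 28,500.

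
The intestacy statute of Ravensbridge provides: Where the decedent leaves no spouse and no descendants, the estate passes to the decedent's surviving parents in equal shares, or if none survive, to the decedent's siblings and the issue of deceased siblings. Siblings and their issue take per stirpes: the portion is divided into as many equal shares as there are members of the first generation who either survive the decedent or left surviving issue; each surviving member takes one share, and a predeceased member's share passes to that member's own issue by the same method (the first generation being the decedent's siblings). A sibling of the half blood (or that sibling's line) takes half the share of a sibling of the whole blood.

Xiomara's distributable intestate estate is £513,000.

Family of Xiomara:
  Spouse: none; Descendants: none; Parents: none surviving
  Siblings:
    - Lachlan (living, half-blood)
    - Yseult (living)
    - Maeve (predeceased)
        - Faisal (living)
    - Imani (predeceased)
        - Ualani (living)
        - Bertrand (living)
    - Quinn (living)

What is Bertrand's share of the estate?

The entire £513,000 passes to the siblings and their issue.
Counting each half-blood sibling's line as half a unit, there are 9/2 units in £513,000, so one unit is £114,000. Whole-blood lines (Yseult, Maeve, Imani, and Quinn) take £114,000 each; half-blood lines (Lachlan) take £57,000 each.
Maeve's share (£114,000) passes entirely to Faisal.
Imani's share (£114,000) is divided into 2 shares of £57,000: Ualani and Bertrand each take £57,000.

Bertrand receives £57,000.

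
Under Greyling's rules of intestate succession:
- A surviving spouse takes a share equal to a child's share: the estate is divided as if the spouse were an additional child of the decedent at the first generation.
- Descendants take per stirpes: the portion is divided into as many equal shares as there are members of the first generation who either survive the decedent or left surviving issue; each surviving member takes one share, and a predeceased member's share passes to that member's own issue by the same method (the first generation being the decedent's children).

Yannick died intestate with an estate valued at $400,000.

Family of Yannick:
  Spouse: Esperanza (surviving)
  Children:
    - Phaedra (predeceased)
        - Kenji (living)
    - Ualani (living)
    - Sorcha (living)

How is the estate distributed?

Esperanza: $100,000; Kenji: $100,000; Ualani: $100,000; Sorcha: $100,000

The spouse counts as an additional share at the children's level, so there are 4 primary shares of $100,000. Esperanza takes one such share ($100,000).
The children's combined portion ($300,000) is divided into 3 shares of $100,000: Ualani and Sorcha each take $100,000; Phaedra's $100,000 share passes to Phaedra's issue.
Phaedra's share ($100,000) passes entirely to Kenji.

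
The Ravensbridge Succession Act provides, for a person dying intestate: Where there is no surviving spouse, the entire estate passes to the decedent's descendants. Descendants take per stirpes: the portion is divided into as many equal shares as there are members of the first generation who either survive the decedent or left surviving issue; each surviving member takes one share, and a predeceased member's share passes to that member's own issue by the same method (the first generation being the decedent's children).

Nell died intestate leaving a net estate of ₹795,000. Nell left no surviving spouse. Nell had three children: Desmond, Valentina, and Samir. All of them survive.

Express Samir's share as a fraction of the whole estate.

The entire ₹795,000 passes to the descendants.
That amount (₹795,000) is divided into 3 shares of ₹265,000: Desmond, Valentina, and Samir each take ₹265,000.

Samir receives 1/3 of the estate.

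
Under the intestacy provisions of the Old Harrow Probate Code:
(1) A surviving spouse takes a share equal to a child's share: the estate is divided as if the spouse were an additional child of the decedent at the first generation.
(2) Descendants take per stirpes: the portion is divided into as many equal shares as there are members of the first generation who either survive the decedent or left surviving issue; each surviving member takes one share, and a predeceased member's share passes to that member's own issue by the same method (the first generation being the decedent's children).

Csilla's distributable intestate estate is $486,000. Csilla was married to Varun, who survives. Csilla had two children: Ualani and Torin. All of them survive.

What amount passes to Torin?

Torin receives $162,000.

The spouse counts as an additional share at the children's level, so there are 3 primary shares of $162,000. Varun takes one such share ($162,000).
The children's combined portion ($324,000) is divided into 2 shares of $162,000: Ualani and Torin each take $162,000.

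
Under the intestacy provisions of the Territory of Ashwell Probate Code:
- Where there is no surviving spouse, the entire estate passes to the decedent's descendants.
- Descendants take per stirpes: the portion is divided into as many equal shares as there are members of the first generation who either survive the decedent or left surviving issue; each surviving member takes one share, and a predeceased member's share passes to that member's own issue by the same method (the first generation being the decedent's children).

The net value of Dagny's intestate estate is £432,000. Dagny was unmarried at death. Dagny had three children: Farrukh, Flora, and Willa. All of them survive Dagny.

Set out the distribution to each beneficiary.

The entire £432,000 passes to the descendants.
That amount (£432,000) is divided into 3 shares of £144,000: Farrukh, Flora, and Willa each take £144,000.

Farrukh: £144,000; Flora: £144,000; Willa: £144,000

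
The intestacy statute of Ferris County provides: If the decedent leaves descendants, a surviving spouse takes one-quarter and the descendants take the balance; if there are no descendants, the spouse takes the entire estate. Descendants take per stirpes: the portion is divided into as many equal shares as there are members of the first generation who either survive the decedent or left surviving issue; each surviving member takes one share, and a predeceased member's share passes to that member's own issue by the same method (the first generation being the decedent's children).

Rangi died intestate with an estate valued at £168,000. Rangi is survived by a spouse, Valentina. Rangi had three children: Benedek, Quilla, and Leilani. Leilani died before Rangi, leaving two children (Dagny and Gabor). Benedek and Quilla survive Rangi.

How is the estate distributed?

Valentina: £42,000; Benedek: £42,000; Quilla: £42,000; Dagny: £21,000; Gabor: £21,000

Valentina takes one-quarter of £168,000 = £42,000. The remaining £126,000 passes to the descendants.
The descendants' portion (£126,000) is divided into 3 shares of £42,000: Benedek and Quilla each take £42,000; Leilani's £42,000 share passes to Leilani's issue.
Leilani's share (£42,000) is divided into 2 shares of £21,000: Dagny and Gabor each take £21,000.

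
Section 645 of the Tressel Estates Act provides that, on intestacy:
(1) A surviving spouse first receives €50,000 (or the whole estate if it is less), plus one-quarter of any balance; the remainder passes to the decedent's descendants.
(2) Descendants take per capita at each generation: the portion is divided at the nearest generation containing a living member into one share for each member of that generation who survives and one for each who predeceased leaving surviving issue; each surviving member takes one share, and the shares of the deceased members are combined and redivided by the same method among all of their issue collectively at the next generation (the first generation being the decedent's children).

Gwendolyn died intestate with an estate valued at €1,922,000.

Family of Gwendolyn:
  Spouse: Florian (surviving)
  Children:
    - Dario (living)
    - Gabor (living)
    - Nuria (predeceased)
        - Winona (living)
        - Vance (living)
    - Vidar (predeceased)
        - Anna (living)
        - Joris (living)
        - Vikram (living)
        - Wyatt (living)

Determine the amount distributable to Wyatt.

Florian first takes €50,000, leaving a balance of €1,872,000. Florian then takes one-quarter of the balance (€468,000), for a total of €518,000. The remaining €1,404,000 passes to the descendants.
The descendants' portion (€1,404,000) is divided at the children's generation into 4 shares of €351,000. Dario and Gabor each take €351,000. The 2 shares of the deceased (Nuria and Vidar) are combined into a pool of €702,000.
That pool (€702,000) is divided at the grandchildren's generation equally among Winona, Vance, Anna, Joris, Vikram, and Wyatt: €117,000 each.

Wyatt receives €117,000.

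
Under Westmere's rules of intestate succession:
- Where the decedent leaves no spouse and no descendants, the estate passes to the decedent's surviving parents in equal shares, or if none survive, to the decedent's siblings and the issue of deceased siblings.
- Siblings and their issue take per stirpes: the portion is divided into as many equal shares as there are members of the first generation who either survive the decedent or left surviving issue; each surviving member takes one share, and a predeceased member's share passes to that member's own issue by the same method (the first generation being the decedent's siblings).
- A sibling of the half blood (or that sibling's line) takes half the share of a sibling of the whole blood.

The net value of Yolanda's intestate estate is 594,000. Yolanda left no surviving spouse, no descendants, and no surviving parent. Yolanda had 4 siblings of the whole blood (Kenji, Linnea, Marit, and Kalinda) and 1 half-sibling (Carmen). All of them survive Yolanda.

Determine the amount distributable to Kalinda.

Kalinda receives 132,000.

The entire 594,000 passes to the siblings and their issue.
Counting each half-blood sibling's line as half a unit, there are 9/2 units in 594,000, so one unit is 132,000. Whole-blood lines (Kenji, Linnea, Marit, and Kalinda) take 132,000 each; half-blood lines (Carmen) take 66,000 each.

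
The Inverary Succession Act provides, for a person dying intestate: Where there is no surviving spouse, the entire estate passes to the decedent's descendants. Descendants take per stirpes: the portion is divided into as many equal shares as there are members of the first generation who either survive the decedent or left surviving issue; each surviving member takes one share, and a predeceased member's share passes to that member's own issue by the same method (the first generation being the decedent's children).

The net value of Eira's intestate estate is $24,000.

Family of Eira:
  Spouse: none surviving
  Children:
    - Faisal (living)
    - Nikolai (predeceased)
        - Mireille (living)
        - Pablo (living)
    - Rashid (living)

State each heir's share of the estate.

Faisal: $8,000; Mireille: $4,000; Pablo: $4,000; Rashid: $8,000

The entire $24,000 passes to the descendants.
That amount ($24,000) is divided into 3 shares of $8,000: Faisal and Rashid each take $8,000; Nikolai's $8,000 share passes to Nikolai's issue.
Nikolai's share ($8,000) is divided into 2 shares of $4,000: Mireille and Pablo each take $4,000.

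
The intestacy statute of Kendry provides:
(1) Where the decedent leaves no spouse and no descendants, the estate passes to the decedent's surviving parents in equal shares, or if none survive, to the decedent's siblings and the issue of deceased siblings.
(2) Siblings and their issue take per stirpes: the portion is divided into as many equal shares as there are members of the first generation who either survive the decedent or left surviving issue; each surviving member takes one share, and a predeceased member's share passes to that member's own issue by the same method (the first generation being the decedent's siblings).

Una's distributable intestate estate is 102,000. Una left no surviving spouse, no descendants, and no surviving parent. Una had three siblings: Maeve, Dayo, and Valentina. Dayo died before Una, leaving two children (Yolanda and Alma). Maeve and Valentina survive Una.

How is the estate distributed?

Maeve: 34,000; Yolanda: 17,000; Alma: 17,000; Valentina: 34,000

The entire 102,000 passes to the siblings and their issue.
That amount (102,000) is divided into 3 shares of 34,000: Maeve and Valentina each take 34,000; Dayo's 34,000 share passes to Dayo's issue.
Dayo's share (34,000) is divided into 2 shares of 17,000: Yolanda and Alma each take 17,000.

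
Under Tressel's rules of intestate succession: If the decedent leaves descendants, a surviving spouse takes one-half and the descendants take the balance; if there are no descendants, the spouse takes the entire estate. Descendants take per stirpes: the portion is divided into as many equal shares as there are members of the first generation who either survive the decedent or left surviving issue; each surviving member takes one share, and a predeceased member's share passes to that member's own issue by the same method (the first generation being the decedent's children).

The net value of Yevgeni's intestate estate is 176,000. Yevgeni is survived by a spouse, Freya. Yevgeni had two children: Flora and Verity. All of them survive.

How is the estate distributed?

Freya takes one-half of 176,000 = 88,000. The remaining 88,000 passes to the descendants.
The descendants' portion (88,000) is divided into 2 shares of 44,000: Flora and Verity each take 44,000.

Freya: 88,000; Flora: 44,000; Verity: 44,000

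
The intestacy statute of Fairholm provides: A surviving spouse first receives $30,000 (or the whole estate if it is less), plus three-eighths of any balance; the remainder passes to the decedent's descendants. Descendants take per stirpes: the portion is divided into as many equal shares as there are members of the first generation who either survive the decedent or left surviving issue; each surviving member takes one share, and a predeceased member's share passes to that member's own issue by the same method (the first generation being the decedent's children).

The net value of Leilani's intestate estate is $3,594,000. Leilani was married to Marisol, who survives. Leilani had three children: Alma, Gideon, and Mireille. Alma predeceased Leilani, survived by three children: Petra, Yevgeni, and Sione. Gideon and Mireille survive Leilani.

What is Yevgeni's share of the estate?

Marisol first takes $30,000, leaving a balance of $3,564,000. Marisol then takes three-eighths of the balance ($1,336,500), for a total of $1,366,500. The remaining $2,227,500 passes to the descendants.
The descendants' portion ($2,227,500) is divided into 3 shares of $742,500: Gideon and Mireille each take $742,500; Alma's $742,500 share passes to Alma's issue.
Alma's share ($742,500) is divided into 3 shares of $247,500: Petra, Yevgeni, and Sione each take $247,500.

Yevgeni receives $247,500.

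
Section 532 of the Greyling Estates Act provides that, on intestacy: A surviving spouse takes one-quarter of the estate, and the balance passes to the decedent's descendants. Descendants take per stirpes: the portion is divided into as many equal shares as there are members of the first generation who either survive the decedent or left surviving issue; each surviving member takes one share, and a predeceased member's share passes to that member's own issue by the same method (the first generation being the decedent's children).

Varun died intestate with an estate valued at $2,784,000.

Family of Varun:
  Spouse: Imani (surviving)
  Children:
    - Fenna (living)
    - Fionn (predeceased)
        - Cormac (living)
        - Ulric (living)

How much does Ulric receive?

Imani takes one-quarter of $2,784,000 = $696,000. The remaining $2,088,000 passes to the descendants.
The descendants' portion ($2,088,000) is divided into 2 shares of $1,044,000: Fenna takes $1,044,000; Fionn's $1,044,000 share passes to Fionn's issue.
Fionn's share ($1,044,000) is divided into 2 shares of $522,000: Cormac and Ulric each take $522,000.

Ulric receives $522,000.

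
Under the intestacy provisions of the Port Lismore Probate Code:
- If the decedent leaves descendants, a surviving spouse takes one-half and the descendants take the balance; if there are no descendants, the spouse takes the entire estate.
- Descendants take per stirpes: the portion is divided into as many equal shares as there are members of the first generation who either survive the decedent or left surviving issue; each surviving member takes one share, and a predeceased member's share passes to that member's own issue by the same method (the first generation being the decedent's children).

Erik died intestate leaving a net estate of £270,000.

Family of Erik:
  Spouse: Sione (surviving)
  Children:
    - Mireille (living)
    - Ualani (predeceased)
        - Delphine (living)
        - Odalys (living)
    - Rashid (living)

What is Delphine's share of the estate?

Sione takes one-half of £270,000 = £135,000. The remaining £135,000 passes to the descendants.
The descendants' portion (£135,000) is divided into 3 shares of £45,000: Mireille and Rashid each take £45,000; Ualani's £45,000 share passes to Ualani's issue.
Ualani's share (£45,000) is divided into 2 shares of £22,500: Delphine and Odalys each take £22,500.

Delphine receives £22,500.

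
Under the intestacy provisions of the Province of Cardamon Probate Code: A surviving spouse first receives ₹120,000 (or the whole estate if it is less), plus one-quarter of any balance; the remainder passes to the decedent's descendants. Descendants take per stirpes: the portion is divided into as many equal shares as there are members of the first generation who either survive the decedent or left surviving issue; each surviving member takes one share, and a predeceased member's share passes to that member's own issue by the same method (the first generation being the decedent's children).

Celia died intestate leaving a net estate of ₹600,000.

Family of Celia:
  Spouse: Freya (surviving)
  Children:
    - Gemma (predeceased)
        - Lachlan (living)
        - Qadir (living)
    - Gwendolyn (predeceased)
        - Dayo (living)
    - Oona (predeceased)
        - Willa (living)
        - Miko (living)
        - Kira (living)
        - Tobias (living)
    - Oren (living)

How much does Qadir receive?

Freya first takes ₹120,000, leaving a balance of ₹480,000. Freya then takes one-quarter of the balance (₹120,000), for a total of ₹240,000. The remaining ₹360,000 passes to the descendants.
The descendants' portion (₹360,000) is divided into 4 shares of ₹90,000: Oren takes ₹90,000; Gemma's ₹90,000 share passes to Gemma's issue; Gwendolyn's ₹90,000 share passes to Gwendolyn's issue; Oona's ₹90,000 share passes to Oona's issue.
Gemma's share (₹90,000) is divided into 2 shares of ₹45,000: Lachlan and Qadir each take ₹45,000.
Gwendolyn's share (₹90,000) passes entirely to Dayo.
Oona's share (₹90,000) is divided into 4 shares of ₹22,500: Willa, Miko, Kira, and Tobias each take ₹22,500.

Qadir receives ₹45,000.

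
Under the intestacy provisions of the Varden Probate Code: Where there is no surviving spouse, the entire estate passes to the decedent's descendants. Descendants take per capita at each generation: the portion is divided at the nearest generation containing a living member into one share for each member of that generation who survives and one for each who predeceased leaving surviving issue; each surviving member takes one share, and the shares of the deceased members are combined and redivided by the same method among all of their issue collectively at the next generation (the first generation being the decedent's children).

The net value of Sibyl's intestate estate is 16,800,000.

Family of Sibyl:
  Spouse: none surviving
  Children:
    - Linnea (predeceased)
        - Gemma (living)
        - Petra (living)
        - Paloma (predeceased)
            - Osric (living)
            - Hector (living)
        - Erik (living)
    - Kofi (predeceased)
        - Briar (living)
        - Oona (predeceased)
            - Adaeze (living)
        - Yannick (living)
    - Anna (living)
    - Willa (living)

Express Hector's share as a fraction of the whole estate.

The entire 16,800,000 passes to the descendants.
That amount (16,800,000) is divided at the children's generation into 4 shares of 4,200,000. Anna and Willa each take 4,200,000. The 2 shares of the deceased (Linnea and Kofi) are combined into a pool of 8,400,000.
That pool (8,400,000) is divided at the grandchildren's generation into 7 shares of 1,200,000. Gemma, Petra, Erik, Briar, and Yannick each take 1,200,000. The 2 shares of the deceased (Paloma and Oona) are combined into a pool of 2,400,000.
That pool (2,400,000) is divided at the great-grandchildren's generation equally among Osric, Hector, and Adaeze: 800,000 each.

Hector receives 1/21 of the estate.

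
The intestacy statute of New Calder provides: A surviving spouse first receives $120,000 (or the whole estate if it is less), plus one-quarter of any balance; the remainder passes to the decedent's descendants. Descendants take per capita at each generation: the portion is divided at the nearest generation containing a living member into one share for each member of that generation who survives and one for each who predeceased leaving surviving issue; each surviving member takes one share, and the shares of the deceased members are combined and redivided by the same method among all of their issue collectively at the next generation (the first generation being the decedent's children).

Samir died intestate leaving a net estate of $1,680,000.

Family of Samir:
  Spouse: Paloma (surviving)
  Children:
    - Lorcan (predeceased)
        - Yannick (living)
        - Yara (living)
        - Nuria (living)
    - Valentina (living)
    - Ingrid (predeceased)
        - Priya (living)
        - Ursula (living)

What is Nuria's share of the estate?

Nuria receives $156,000.

Paloma first takes $120,000, leaving a balance of $1,560,000. Paloma then takes one-quarter of the balance ($390,000), for a total of $510,000. The remaining $1,170,000 passes to the descendants.
The descendants' portion ($1,170,000) is divided at the children's generation into 3 shares of $390,000. Valentina takes $390,000. The 2 shares of the deceased (Lorcan and Ingrid) are combined into a pool of $780,000.
That pool ($780,000) is divided at the grandchildren's generation equally among Yannick, Yara, Nuria, Priya, and Ursula: $156,000 each.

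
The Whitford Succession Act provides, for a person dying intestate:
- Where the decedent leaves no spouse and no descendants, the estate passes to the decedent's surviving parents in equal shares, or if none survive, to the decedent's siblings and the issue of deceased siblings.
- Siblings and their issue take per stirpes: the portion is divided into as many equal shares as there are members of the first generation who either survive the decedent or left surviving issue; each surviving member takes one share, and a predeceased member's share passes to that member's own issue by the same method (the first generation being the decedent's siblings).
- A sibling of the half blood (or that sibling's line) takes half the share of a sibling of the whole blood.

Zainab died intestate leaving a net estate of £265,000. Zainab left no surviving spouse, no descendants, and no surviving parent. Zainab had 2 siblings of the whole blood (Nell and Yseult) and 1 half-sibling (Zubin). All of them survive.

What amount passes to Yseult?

The entire £265,000 passes to the siblings and their issue.
Counting each half-blood sibling's line as half a unit, there are 5/2 units in £265,000, so one unit is £106,000. Whole-blood lines (Nell and Yseult) take £106,000 each; half-blood lines (Zubin) take £53,000 each.

Yseult receives £106,000.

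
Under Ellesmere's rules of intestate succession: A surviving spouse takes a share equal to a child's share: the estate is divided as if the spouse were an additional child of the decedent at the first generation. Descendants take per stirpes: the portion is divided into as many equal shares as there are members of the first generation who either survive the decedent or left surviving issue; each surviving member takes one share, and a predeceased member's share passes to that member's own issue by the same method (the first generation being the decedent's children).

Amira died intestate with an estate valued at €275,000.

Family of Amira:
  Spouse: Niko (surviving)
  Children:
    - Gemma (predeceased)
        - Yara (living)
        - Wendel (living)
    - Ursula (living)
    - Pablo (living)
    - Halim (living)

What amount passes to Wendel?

The spouse counts as an additional share at the children's level, so there are 5 primary shares of €55,000. Niko takes one such share (€55,000).
The children's combined portion (€220,000) is divided into 4 shares of €55,000: Ursula, Pablo, and Halim each take €55,000; Gemma's €55,000 share passes to Gemma's issue.
Gemma's share (€55,000) is divided into 2 shares of €27,500: Yara and Wendel each take €27,500.

Wendel receives €27,500.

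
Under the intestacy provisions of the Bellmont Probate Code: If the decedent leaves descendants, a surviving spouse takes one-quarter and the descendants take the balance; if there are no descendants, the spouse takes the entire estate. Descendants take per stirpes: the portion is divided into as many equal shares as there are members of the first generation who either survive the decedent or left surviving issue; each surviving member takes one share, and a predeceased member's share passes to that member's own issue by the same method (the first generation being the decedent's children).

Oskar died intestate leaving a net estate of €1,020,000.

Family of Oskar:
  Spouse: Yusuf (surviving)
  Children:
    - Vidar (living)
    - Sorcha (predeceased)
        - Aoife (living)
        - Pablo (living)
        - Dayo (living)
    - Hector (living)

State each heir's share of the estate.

Yusuf: €255,000; Vidar: €255,000; Aoife: €85,000; Pablo: €85,000; Dayo: €85,000; Hector: €255,000

Yusuf takes one-quarter of €1,020,000 = €255,000. The remaining €765,000 passes to the descendants.
The descendants' portion (€765,000) is divided into 3 shares of €255,000: Vidar and Hector each take €255,000; Sorcha's €255,000 share passes to Sorcha's issue.
Sorcha's share (€255,000) is divided into 3 shares of €85,000: Aoife, Pablo, and Dayo each take €85,000.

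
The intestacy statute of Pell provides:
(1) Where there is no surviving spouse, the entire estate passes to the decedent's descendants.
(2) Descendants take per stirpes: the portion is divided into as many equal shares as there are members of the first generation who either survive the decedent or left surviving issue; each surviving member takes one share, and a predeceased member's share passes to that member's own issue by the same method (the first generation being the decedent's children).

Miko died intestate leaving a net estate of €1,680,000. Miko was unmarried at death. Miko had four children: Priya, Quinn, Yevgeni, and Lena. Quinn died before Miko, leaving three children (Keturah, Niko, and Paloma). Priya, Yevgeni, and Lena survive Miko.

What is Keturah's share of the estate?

Keturah receives €140,000.

The entire €1,680,000 passes to the descendants.
That amount (€1,680,000) is divided into 4 shares of €420,000: Priya, Yevgeni, and Lena each take €420,000; Quinn's €420,000 share passes to Quinn's issue.
Quinn's share (€420,000) is divided into 3 shares of €140,000: Keturah, Niko, and Paloma each take €140,000.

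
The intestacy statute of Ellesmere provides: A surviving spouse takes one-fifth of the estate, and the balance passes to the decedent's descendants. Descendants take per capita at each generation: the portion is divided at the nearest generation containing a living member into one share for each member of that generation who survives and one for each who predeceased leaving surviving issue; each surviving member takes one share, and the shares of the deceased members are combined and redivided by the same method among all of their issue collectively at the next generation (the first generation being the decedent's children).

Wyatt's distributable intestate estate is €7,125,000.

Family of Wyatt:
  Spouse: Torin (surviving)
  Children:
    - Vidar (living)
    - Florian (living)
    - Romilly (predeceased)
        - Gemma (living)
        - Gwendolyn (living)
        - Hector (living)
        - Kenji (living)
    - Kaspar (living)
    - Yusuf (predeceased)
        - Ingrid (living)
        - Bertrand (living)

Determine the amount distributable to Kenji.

Torin takes one-fifth of €7,125,000 = €1,425,000. The remaining €5,700,000 passes to the descendants.
The descendants' portion (€5,700,000) is divided at the children's generation into 5 shares of €1,140,000. Vidar, Florian, and Kaspar each take €1,140,000. The 2 shares of the deceased (Romilly and Yusuf) are combined into a pool of €2,280,000.
That pool (€2,280,000) is divided at the grandchildren's generation equally among Gemma, Gwendolyn, Hector, Kenji, Ingrid, and Bertrand: €380,000 each.

Kenji receives €380,000.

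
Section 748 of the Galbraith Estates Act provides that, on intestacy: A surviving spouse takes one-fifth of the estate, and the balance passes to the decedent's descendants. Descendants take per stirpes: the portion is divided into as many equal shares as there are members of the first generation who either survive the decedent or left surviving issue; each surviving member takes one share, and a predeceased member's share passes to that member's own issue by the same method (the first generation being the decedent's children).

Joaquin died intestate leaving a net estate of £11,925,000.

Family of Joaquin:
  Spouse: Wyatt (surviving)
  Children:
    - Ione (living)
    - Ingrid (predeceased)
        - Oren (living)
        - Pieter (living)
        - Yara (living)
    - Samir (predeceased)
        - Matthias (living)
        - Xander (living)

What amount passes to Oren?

Oren receives £1,060,000.

Wyatt takes one-fifth of £11,925,000 = £2,385,000. The remaining £9,540,000 passes to the descendants.
The descendants' portion (£9,540,000) is divided into 3 shares of £3,180,000: Ione takes £3,180,000; Ingrid's £3,180,000 share passes to Ingrid's issue; Samir's £3,180,000 share passes to Samir's issue.
Ingrid's share (£3,180,000) is divided into 3 shares of £1,060,000: Oren, Pieter, and Yara each take £1,060,000.
Samir's share (£3,180,000) is divided into 2 shares of £1,590,000: Matthias and Xander each take £1,590,000.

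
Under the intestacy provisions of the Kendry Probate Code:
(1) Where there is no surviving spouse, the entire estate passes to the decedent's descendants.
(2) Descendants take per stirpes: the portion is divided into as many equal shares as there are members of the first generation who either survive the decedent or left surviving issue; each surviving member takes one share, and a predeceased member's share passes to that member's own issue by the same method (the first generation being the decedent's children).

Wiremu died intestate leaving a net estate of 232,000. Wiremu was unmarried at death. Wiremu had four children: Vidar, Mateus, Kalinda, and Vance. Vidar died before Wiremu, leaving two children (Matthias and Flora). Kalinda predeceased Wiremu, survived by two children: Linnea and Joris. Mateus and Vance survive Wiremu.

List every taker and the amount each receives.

The entire 232,000 passes to the descendants.
That amount (232,000) is divided into 4 shares of 58,000: Mateus and Vance each take 58,000; Vidar's 58,000 share passes to Vidar's issue; Kalinda's 58,000 share passes to Kalinda's issue.
Vidar's share (58,000) is divided into 2 shares of 29,000: Matthias and Flora each take 29,000.
Kalinda's share (58,000) is divided into 2 shares of 29,000: Linnea and Joris each take 29,000.

Matthias: 29,000; Flora: 29,000; Mateus: 58,000; Linnea: 29,000; Joris: 29,000; Vance: 58,000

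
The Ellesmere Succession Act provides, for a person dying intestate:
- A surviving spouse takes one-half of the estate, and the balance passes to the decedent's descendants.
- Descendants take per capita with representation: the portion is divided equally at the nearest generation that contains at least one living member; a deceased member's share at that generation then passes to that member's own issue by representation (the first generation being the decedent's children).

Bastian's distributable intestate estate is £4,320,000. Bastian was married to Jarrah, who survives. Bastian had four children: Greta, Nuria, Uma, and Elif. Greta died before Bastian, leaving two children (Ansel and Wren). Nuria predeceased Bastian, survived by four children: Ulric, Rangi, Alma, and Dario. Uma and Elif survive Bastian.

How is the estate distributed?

Jarrah: £2,160,000; Ansel: £270,000; Wren: £270,000; Ulric: £135,000; Rangi: £135,000; Alma: £135,000; Dario: £135,000; Uma: £540,000; Elif: £540,000

Jarrah takes one-half of £4,320,000 = £2,160,000. The remaining £2,160,000 passes to the descendants.
The descendants' portion (£2,160,000) is divided into 4 shares of £540,000: Uma and Elif each take £540,000; Greta's £540,000 share passes to Greta's issue; Nuria's £540,000 share passes to Nuria's issue.
Greta's share (£540,000) is divided into 2 shares of £270,000: Ansel and Wren each take £270,000.
Nuria's share (£540,000) is divided into 4 shares of £135,000: Ulric, Rangi, Alma, and Dario each take £135,000.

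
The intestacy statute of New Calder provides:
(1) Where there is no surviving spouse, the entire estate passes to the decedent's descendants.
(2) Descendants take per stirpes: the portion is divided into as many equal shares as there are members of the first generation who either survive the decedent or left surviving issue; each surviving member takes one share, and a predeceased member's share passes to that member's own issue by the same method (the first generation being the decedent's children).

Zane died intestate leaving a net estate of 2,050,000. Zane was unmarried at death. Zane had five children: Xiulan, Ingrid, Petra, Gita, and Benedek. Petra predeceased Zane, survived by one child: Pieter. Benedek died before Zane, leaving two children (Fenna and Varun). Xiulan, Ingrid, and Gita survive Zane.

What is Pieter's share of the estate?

The entire 2,050,000 passes to the descendants.
That amount (2,050,000) is divided into 5 shares of 410,000: Xiulan, Ingrid, and Gita each take 410,000; Petra's 410,000 share passes to Petra's issue; Benedek's 410,000 share passes to Benedek's issue.
Petra's share (410,000) passes entirely to Pieter.
Benedek's share (410,000) is divided into 2 shares of 205,000: Fenna and Varun each take 205,000.

Pieter receives 410,000.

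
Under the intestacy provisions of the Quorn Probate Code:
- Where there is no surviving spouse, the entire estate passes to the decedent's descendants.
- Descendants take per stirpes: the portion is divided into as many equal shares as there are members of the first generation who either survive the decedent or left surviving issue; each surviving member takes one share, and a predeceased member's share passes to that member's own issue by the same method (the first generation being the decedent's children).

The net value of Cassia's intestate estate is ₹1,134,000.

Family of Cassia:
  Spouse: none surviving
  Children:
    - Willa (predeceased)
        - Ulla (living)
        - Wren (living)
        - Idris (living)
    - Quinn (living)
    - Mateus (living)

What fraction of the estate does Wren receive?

The entire ₹1,134,000 passes to the descendants.
That amount (₹1,134,000) is divided into 3 shares of ₹378,000: Quinn and Mateus each take ₹378,000; Willa's ₹378,000 share passes to Willa's issue.
Willa's share (₹378,000) is divided into 3 shares of ₹126,000: Ulla, Wren, and Idris each take ₹126,000.

Wren receives 1/9 of the estate.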